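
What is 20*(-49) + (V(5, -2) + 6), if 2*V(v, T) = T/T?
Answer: -1947/2 ≈ -973.50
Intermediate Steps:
V(v, T) = ½ (V(v, T) = (T/T)/2 = (½)*1 = ½)
20*(-49) + (V(5, -2) + 6) = 20*(-49) + (½ + 6) = -980 + 13/2 = -1947/2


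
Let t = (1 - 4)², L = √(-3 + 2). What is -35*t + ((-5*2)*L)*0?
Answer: -315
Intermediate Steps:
L = I (L = √(-1) = I ≈ 1.0*I)
t = 9 (t = (-3)² = 9)
-35*t + ((-5*2)*L)*0 = -35*9 + ((-5*2)*I)*0 = -315 - 10*I*0 = -315 + 0 = -315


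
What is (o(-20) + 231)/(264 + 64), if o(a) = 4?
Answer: 235/328 ≈ 0.71646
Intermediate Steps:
(o(-20) + 231)/(264 + 64) = (4 + 231)/(264 + 64) = 235/328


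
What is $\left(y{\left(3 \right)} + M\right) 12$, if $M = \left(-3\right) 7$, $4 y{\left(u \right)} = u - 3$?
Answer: $-252$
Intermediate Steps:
$y{\left(u \right)} = - \frac{3}{4} + \frac{u}{4}$ ($y{\left(u \right)} = \frac{u - 3}{4} = \frac{-3 + u}{4} = - \frac{3}{4} + \frac{u}{4}$)
$M = -21$
$\left(y{\left(3 \right)} + M\right) 12 = \left(\left(- \frac{3}{4} + \frac{1}{4} \cdot 3\right) - 21\right) 12 = \left(\left(- \frac{3}{4} + \frac{3}{4}\right) - 21\right) 12 = \left(0 - 21\right) 12 = \left(-21\right) 12 = -252$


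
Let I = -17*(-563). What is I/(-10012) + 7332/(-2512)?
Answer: -3045323/785942 ≈ -3.8747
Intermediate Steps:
I = 9571
I/(-10012) + 7332/(-2512) = 9571/(-10012) + 7332/(-2512) = 9571*(-1/10012) + 7332*(-1/2512) = -9571/10012 - 1833/628 = -3045323/785942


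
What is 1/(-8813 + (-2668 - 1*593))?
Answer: -1/12074 ≈ -8.2823e-5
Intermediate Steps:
1/(-8813 + (-2668 - 1*593)) = 1/(-8813 + (-2668 - 593)) = 1/(-8813 - 3261) = 1/(-12074) = -1/12074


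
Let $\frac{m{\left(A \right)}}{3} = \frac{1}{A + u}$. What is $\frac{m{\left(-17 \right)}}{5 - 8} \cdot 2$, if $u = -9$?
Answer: $\frac{1}{13} \approx 0.076923$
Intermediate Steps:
$m{\left(A \right)} = \frac{3}{-9 + A}$ ($m{\left(A \right)} = \frac{3}{A - 9} = \frac{3}{-9 + A}$)
$\frac{m{\left(-17 \right)}}{5 - 8} \cdot 2 = \frac{3 \frac{1}{-9 - 17}}{5 - 8} \cdot 2 = \frac{3 \frac{1}{-26}}{-3} \cdot 2 = 3 \left(- \frac{1}{26}\right) \left(- \frac{1}{3}\right) 2 = \left(- \frac{3}{26}\right) \left(- \frac{1}{3}\right) 2 = \frac{1}{26} \cdot 2 = \frac{1}{13}$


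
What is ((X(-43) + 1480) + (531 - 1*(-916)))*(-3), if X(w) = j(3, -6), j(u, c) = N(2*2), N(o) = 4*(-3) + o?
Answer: -8757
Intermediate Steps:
N(o) = -12 + o
j(u, c) = -8 (j(u, c) = -12 + 2*2 = -12 + 4 = -8)
X(w) = -8
((X(-43) + 1480) + (531 - 1*(-916)))*(-3) = ((-8 + 1480) + (531 - 1*(-916)))*(-3) = (1472 + (531 + 916))*(-3) = (1472 + 1447)*(-3) = 2919*(-3) = -8757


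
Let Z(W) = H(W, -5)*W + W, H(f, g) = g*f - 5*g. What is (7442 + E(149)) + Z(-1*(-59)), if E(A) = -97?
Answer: -8526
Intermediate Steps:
H(f, g) = -5*g + f*g (H(f, g) = f*g - 5*g = -5*g + f*g)
Z(W) = W + W*(25 - 5*W) (Z(W) = (-5*(-5 + W))*W + W = (25 - 5*W)*W + W = W*(25 - 5*W) + W = W + W*(25 - 5*W))
(7442 + E(149)) + Z(-1*(-59)) = (7442 - 97) + (-1*(-59))*(26 - (-5)*(-59)) = 7345 + 59*(26 - 5*59) = 7345 + 59*(26 - 295) = 7345 + 59*(-269) = 7345 - 15871 = -8526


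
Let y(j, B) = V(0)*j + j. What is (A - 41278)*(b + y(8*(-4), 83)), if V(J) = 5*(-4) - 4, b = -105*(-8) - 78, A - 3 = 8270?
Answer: -49441490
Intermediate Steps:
A = 8273 (A = 3 + 8270 = 8273)
b = 762 (b = 840 - 78 = 762)
V(J) = -24 (V(J) = -20 - 4 = -24)
y(j, B) = -23*j (y(j, B) = -24*j + j = -23*j)
(A - 41278)*(b + y(8*(-4), 83)) = (8273 - 41278)*(762 - 184*(-4)) = -33005*(762 - 23*(-32)) = -33005*(762 + 736) = -33005*1498 = -49441490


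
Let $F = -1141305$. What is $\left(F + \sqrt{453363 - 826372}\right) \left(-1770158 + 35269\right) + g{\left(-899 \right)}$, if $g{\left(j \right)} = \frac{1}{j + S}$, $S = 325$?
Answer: $\frac{1136541519343229}{574} - 1734889 i \sqrt{373009} \approx 1.98 \cdot 10^{12} - 1.0596 \cdot 10^{9} i$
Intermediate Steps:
$g{\left(j \right)} = \frac{1}{325 + j}$ ($g{\left(j \right)} = \frac{1}{j + 325} = \frac{1}{325 + j}$)
$\left(F + \sqrt{453363 - 826372}\right) \left(-1770158 + 35269\right) + g{\left(-899 \right)} = \left(-1141305 + \sqrt{453363 - 826372}\right) \left(-1770158 + 35269\right) + \frac{1}{325 - 899} = \left(-1141305 + \sqrt{-373009}\right) \left(-1734889\right) + \frac{1}{-574} = \left(-1141305 + i \sqrt{373009}\right) \left(-1734889\right) - \frac{1}{574} = \left(1980037490145 - 1734889 i \sqrt{373009}\right) - \frac{1}{574} = \frac{1136541519343229}{574} - 1734889 i \sqrt{373009}$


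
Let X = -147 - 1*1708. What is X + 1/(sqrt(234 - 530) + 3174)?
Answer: -1855 + 1/(3174 + 2*I*sqrt(74)) ≈ -1855.0 - 1.7077e-6*I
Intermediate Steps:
X = -1855 (X = -147 - 1708 = -1855)
X + 1/(sqrt(234 - 530) + 3174) = -1855 + 1/(sqrt(234 - 530) + 3174) = -1855 + 1/(sqrt(-296) + 3174) = -1855 + 1/(2*I*sqrt(74) + 3174) = -1855 + 1/(3174 + 2*I*sqrt(74))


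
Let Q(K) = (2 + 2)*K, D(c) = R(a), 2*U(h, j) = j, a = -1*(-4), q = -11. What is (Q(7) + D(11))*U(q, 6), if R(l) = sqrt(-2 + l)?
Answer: 84 + 3*sqrt(2) ≈ 88.243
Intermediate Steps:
a = 4
U(h, j) = j/2
D(c) = sqrt(2) (D(c) = sqrt(-2 + 4) = sqrt(2))
Q(K) = 4*K
(Q(7) + D(11))*U(q, 6) = (4*7 + sqrt(2))*((1/2)*6) = (28 + sqrt(2))*3 = 84 + 3*sqrt(2)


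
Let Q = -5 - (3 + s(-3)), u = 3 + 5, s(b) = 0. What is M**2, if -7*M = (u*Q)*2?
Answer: 16384/49 ≈ 334.37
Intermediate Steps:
u = 8
Q = -8 (Q = -5 - (3 + 0) = -5 - 1*3 = -5 - 3 = -8)
M = 128/7 (M = -8*(-8)*2/7 = -(-64)*2/7 = -1/7*(-128) = 128/7 ≈ 18.286)
M**2 = (128/7)**2 = 16384/49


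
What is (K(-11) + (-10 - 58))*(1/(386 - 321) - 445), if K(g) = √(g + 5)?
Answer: 1966832/65 - 28924*I*√6/65 ≈ 30259.0 - 1090.0*I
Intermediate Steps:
K(g) = √(5 + g)
(K(-11) + (-10 - 58))*(1/(386 - 321) - 445) = (√(5 - 11) + (-10 - 58))*(1/(386 - 321) - 445) = (√(-6) - 68)*(1/65 - 445) = (I*√6 - 68)*(1/65 - 445) = (-68 + I*√6)*(-28924/65) = 1966832/65 - 28924*I*√6/65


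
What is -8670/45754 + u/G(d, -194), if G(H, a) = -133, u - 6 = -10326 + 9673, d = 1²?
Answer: 14224864/3042641 ≈ 4.6752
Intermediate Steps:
d = 1
u = -647 (u = 6 + (-10326 + 9673) = 6 - 653 = -647)
-8670/45754 + u/G(d, -194) = -8670/45754 - 647/(-133) = -8670*1/45754 - 647*(-1/133) = -4335/22877 + 647/133 = 14224864/3042641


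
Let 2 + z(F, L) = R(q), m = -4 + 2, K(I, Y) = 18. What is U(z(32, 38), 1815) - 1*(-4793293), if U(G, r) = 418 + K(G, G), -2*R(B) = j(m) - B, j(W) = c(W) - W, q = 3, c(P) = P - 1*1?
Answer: 4793729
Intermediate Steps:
c(P) = -1 + P (c(P) = P - 1 = -1 + P)
m = -2
j(W) = -1 (j(W) = (-1 + W) - W = -1)
R(B) = ½ + B/2 (R(B) = -(-1 - B)/2 = ½ + B/2)
z(F, L) = 0 (z(F, L) = -2 + (½ + (½)*3) = -2 + (½ + 3/2) = -2 + 2 = 0)
U(G, r) = 436 (U(G, r) = 418 + 18 = 436)
U(z(32, 38), 1815) - 1*(-4793293) = 436 - 1*(-4793293) = 436 + 4793293 = 4793729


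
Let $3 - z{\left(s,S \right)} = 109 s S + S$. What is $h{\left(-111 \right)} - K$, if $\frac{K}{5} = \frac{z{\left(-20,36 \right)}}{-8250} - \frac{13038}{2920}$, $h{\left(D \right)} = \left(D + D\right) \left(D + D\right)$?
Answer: $\frac{3963115679}{80300} \approx 49354.0$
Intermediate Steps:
$z{\left(s,S \right)} = 3 - S - 109 S s$ ($z{\left(s,S \right)} = 3 - \left(109 s S + S\right) = 3 - \left(109 S s + S\right) = 3 - \left(S + 109 S s\right) = 3 - S - 109 S s$)
$h{\left(D \right)} = 4 D^{2}$ ($h{\left(D \right)} = 2 D 2 D = 4 D^{2}$)
$K = - \frac{5610479}{80300}$ ($K = 5 \left(\frac{3 - 36 - 3924 \left(-20\right)}{-8250} - \frac{13038}{2920}\right) = 5 \left(\left(3 - 36 + 78480\right) \left(- \frac{1}{8250}\right) - \frac{6519}{1460}\right) = 5 \left(78447 \left(- \frac{1}{8250}\right) - \frac{6519}{1460}\right) = 5 \left(- \frac{26149}{2750} - \frac{6519}{1460}\right) = 5 \left(- \frac{5610479}{401500}\right) = - \frac{5610479}{80300} \approx -69.869$)
$h{\left(-111 \right)} - K = 4 \left(-111\right)^{2} - - \frac{5610479}{80300} = 4 \cdot 12321 + \frac{5610479}{80300} = 49284 + \frac{5610479}{80300} = \frac{3963115679}{80300}$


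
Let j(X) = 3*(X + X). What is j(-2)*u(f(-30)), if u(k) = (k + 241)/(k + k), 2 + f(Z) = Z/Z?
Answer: 1440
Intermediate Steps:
j(X) = 6*X (j(X) = 3*(2*X) = 6*X)
f(Z) = -1 (f(Z) = -2 + Z/Z = -2 + 1 = -1)
u(k) = (241 + k)/(2*k) (u(k) = (241 + k)/((2*k)) = (241 + k)*(1/(2*k)) = (241 + k)/(2*k))
j(-2)*u(f(-30)) = (6*(-2))*((1/2)*(241 - 1)/(-1)) = -6*(-1)*240 = -12*(-120) = 1440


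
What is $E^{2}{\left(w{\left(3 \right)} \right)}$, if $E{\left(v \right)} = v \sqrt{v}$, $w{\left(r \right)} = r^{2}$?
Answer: $729$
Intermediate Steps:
$E{\left(v \right)} = v^{\frac{3}{2}}$
$E^{2}{\left(w{\left(3 \right)} \right)} = \left(\left(3^{2}\right)^{\frac{3}{2}}\right)^{2} = \left(9^{\frac{3}{2}}\right)^{2} = 27^{2} = 729$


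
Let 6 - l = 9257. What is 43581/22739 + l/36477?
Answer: 1379345648/829450503 ≈ 1.6630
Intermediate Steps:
l = -9251 (l = 6 - 1*9257 = 6 - 9257 = -9251)
43581/22739 + l/36477 = 43581/22739 - 9251/36477 = 1379345648/829450503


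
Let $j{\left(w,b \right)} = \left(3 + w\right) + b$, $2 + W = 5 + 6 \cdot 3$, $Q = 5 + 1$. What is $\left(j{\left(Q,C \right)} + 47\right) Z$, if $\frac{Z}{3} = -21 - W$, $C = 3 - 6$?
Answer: $-6678$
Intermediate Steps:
$Q = 6$
$W = 21$ ($W = -2 + \left(5 + 6 \cdot 3\right) = -2 + \left(5 + 18\right) = -2 + 23 = 21$)
$C = -3$ ($C = 3 - 6 = -3$)
$Z = -126$ ($Z = 3 \left(-21 - 21\right) = 3 \left(-42\right) = -126$)
$j{\left(w,b \right)} = 3 + b + w$
$\left(j{\left(Q,C \right)} + 47\right) Z = \left(\left(3 - 3 + 6\right) + 47\right) \left(-126\right) = \left(6 + 47\right) \left(-126\right) = 53 \left(-126\right) = -6678$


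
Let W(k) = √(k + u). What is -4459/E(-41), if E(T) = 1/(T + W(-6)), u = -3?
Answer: 182819 - 13377*I ≈ 1.8282e+5 - 13377.0*I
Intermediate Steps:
W(k) = √(-3 + k) (W(k) = √(k - 3) = √(-3 + k))
E(T) = 1/(T + 3*I) (E(T) = 1/(T + √(-3 - 6)) = 1/(T + √(-9)) = 1/(T + 3*I))
-4459/E(-41) = -(-182819 + 13377*I) = -4459*(-41 + 3*I) = 182819 - 13377*I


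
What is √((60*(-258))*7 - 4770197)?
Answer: I*√4878557 ≈ 2208.7*I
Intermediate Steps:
√((60*(-258))*7 - 4770197) = √(-15480*7 - 4770197) = √(-108360 - 4770197) = √(-4878557) = I*√4878557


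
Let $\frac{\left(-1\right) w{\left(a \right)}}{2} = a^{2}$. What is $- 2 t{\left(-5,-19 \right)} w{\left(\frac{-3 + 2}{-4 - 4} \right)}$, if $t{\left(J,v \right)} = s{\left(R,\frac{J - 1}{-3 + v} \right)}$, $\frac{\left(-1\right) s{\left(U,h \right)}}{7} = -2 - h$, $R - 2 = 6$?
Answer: $\frac{175}{176} \approx 0.99432$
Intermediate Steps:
$R = 8$ ($R = 2 + 6 = 8$)
$w{\left(a \right)} = - 2 a^{2}$
$s{\left(U,h \right)} = 14 + 7 h$ ($s{\left(U,h \right)} = - 7 \left(-2 - h\right) = 14 + 7 h$)
$t{\left(J,v \right)} = 14 + \frac{7 \left(-1 + J\right)}{-3 + v}$ ($t{\left(J,v \right)} = 14 + 7 \frac{J - 1}{-3 + v} = 14 + 7 \frac{-1 + J}{-3 + v} = 14 + \frac{7 \left(-1 + J\right)}{-3 + v}$)
$- 2 t{\left(-5,-19 \right)} w{\left(\frac{-3 + 2}{-4 - 4} \right)} = - 2 \frac{7 \left(-7 - 5 + 2 \left(-19\right)\right)}{-3 - 19} \left(- 2 \left(\frac{-3 + 2}{-4 - 4}\right)^{2}\right) = - 2 \frac{7 \left(-7 - 5 - 38\right)}{-22} \left(- 2 \left(- \frac{1}{-8}\right)^{2}\right) = - 2 \cdot 7 \left(- \frac{1}{22}\right) \left(-50\right) \left(- 2 \left(\left(-1\right) \left(- \frac{1}{8}\right)\right)^{2}\right) = - 2 \frac{175 \left(- \frac{2}{64}\right)}{11} = - 2 \frac{175 \left(\left(-2\right) \frac{1}{64}\right)}{11} = - 2 \cdot \frac{175}{11} \left(- \frac{1}{32}\right) = \left(-2\right) \left(- \frac{175}{352}\right) = \frac{175}{176}$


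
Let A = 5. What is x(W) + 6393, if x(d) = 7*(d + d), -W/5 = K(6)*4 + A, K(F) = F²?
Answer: -4037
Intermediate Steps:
W = -745 (W = -5*(6²*4 + 5) = -5*(36*4 + 5) = -5*(144 + 5) = -5*149 = -745)
x(d) = 14*d (x(d) = 7*(2*d) = 14*d)
x(W) + 6393 = 14*(-745) + 6393 = -10430 + 6393 = -4037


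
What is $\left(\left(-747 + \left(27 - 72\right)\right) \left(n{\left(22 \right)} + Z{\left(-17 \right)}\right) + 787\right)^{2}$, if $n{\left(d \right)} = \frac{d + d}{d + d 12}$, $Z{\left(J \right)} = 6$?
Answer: $\frac{2822690641}{169} \approx 1.6702 \cdot 10^{7}$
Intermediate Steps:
$n{\left(d \right)} = \frac{2}{13}$ ($n{\left(d \right)} = \frac{2 d}{d + 12 d} = \frac{2 d}{13 d} = 2 d \frac{1}{13 d} = \frac{2}{13}$)
$\left(\left(-747 + \left(27 - 72\right)\right) \left(n{\left(22 \right)} + Z{\left(-17 \right)}\right) + 787\right)^{2} = \left(\left(-747 + \left(27 - 72\right)\right) \left(\frac{2}{13} + 6\right) + 787\right)^{2} = \left(\left(-747 - 45\right) \frac{80}{13} + 787\right)^{2} = \left(\left(-792\right) \frac{80}{13} + 787\right)^{2} = \left(- \frac{63360}{13} + 787\right)^{2} = \left(- \frac{53129}{13}\right)^{2} = \frac{2822690641}{169}$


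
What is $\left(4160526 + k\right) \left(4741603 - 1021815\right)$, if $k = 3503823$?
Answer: $28509753438012$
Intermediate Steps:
$\left(4160526 + k\right) \left(4741603 - 1021815\right) = \left(4160526 + 3503823\right) \left(4741603 - 1021815\right) = 7664349 \cdot 3719788 = 28509753438012$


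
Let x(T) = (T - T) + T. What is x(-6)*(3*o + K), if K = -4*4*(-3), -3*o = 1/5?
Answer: -1434/5 ≈ -286.80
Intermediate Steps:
o = -1/15 (o = -⅓/5 = -⅓*⅕ = -1/15 ≈ -0.066667)
K = 48 (K = -16*(-3) = 48)
x(T) = T (x(T) = 0 + T = T)
x(-6)*(3*o + K) = -6*(3*(-1/15) + 48) = -6*(-⅕ + 48) = -6*239/5 = -1434/5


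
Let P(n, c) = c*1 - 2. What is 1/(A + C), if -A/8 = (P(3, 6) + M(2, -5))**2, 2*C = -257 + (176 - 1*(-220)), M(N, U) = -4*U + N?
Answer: -2/10677 ≈ -0.00018732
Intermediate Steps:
P(n, c) = -2 + c (P(n, c) = c - 2 = -2 + c)
M(N, U) = N - 4*U
C = 139/2 (C = (-257 + (176 - 1*(-220)))/2 = (-257 + (176 + 220))/2 = (-257 + 396)/2 = (1/2)*139 = 139/2 ≈ 69.500)
A = -5408 (A = -8*((-2 + 6) + (2 - 4*(-5)))**2 = -8*(4 + (2 + 20))**2 = -8*(4 + 22)**2 = -8*26**2 = -8*676 = -5408)
1/(A + C) = 1/(-5408 + 139/2) = 1/(-10677/2) = -2/10677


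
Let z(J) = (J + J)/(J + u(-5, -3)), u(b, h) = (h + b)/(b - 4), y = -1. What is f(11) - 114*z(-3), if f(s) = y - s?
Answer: -336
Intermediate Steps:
f(s) = -1 - s
u(b, h) = (b + h)/(-4 + b)
z(J) = 2*J/(8/9 + J) (z(J) = (J + J)/(J + (-5 - 3)/(-4 - 5)) = (2*J)/(J - 8/(-9)) = (2*J)/(J - 1/9*(-8)) = (2*J)/(J + 8/9) = (2*J)/(8/9 + J) = 2*J/(8/9 + J))
f(11) - 114*z(-3) = (-1 - 1*11) - 2052*(-3)/(8 + 9*(-3)) = (-1 - 11) - 2052*(-3)/(8 - 27) = -12 - 2052*(-3)/(-19) = -12 - 2052*(-3)*(-1)/19 = -12 - 114*54/19 = -12 - 324 = -336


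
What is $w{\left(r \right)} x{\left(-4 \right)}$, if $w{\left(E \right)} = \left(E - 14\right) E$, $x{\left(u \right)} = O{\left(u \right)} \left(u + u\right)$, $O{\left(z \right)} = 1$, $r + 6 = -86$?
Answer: $-78016$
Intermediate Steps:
$r = -92$ ($r = -6 - 86 = -92$)
$x{\left(u \right)} = 2 u$ ($x{\left(u \right)} = 1 \left(u + u\right) = 1 \cdot 2 u = 2 u$)
$w{\left(E \right)} = E \left(-14 + E\right)$ ($w{\left(E \right)} = \left(-14 + E\right) E = E \left(-14 + E\right)$)
$w{\left(r \right)} x{\left(-4 \right)} = - 92 \left(-14 - 92\right) 2 \left(-4\right) = \left(-92\right) \left(-106\right) \left(-8\right) = 9752 \left(-8\right) = -78016$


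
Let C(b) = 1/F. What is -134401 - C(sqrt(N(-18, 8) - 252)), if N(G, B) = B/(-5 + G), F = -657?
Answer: -88301456/657 ≈ -1.3440e+5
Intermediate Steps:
C(b) = -1/657 (C(b) = 1/(-657) = -1/657)
-134401 - C(sqrt(N(-18, 8) - 252)) = -134401 - 1*(-1/657) = -134401 + 1/657 = -88301456/657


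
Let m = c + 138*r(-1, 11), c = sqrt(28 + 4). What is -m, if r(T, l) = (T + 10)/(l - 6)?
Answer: -1242/5 - 4*sqrt(2) ≈ -254.06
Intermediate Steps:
r(T, l) = (10 + T)/(-6 + l)
c = 4*sqrt(2) (c = sqrt(32) = 4*sqrt(2) ≈ 5.6569)
m = 1242/5 + 4*sqrt(2) (m = 4*sqrt(2) + 138*((10 - 1)/(-6 + 11)) = 4*sqrt(2) + 138*(9/5) = 4*sqrt(2) + 1242/5 = 1242/5 + 4*sqrt(2) ≈ 254.06)
-m = -(1242/5 + 4*sqrt(2)) = -1242/5 - 4*sqrt(2)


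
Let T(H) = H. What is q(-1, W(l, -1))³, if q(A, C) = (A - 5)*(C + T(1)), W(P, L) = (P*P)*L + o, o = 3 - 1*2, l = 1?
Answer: -216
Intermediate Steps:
o = 1 (o = 3 - 2 = 1)
W(P, L) = 1 + L*P² (W(P, L) = (P*P)*L + 1 = P²*L + 1 = L*P² + 1 = 1 + L*P²)
q(A, C) = (1 + C)*(-5 + A) (q(A, C) = (A - 5)*(C + 1) = (-5 + A)*(1 + C) = (1 + C)*(-5 + A))
q(-1, W(l, -1))³ = (-5 - 1 - 5*(1 - 1*1²) - (1 - 1*1²))³ = (-5 - 1 - 5*(1 - 1*1) - (1 - 1*1))³ = (-5 - 1 - 5*(1 - 1) - (1 - 1))³ = (-5 - 1 - 5*0 - 1*0)³ = (-5 - 1 + 0 + 0)³ = (-6)³ = -216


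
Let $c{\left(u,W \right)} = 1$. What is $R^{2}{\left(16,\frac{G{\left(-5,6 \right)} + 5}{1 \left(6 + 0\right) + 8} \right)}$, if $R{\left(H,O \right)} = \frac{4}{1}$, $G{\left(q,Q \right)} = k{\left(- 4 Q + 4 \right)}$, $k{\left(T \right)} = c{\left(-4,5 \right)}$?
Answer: $16$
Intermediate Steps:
$k{\left(T \right)} = 1$
$G{\left(q,Q \right)} = 1$
$R{\left(H,O \right)} = 4$ ($R{\left(H,O \right)} = 4 \cdot 1 = 4$)
$R^{2}{\left(16,\frac{G{\left(-5,6 \right)} + 5}{1 \left(6 + 0\right) + 8} \right)} = 4^{2} = 16$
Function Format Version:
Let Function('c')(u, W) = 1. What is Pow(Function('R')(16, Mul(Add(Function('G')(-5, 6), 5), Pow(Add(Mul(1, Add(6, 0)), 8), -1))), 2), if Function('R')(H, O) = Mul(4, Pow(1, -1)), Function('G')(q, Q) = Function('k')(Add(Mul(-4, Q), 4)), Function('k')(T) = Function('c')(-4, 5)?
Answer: 16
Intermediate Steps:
Function('k')(T) = 1
Function('G')(q, Q) = 1
Function('R')(H, O) = 4 (Function('R')(H, O) = Mul(4, 1) = 4)
Pow(Function('R')(16, Mul(Add(Function('G')(-5, 6), 5), Pow(Add(Mul(1, Add(6, 0)), 8), -1))), 2) = Pow(4, 2) = 16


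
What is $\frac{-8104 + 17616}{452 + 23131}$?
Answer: $\frac{9512}{23583} \approx 0.40334$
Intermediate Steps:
$\frac{-8104 + 17616}{452 + 23131} = \frac{9512}{23583}$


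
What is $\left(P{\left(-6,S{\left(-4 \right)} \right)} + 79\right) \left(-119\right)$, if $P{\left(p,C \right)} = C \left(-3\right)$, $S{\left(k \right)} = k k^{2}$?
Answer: $-32249$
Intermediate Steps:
$S{\left(k \right)} = k^{3}$
$P{\left(p,C \right)} = - 3 C$
$\left(P{\left(-6,S{\left(-4 \right)} \right)} + 79\right) \left(-119\right) = \left(- 3 \left(-4\right)^{3} + 79\right) \left(-119\right) = \left(\left(-3\right) \left(-64\right) + 79\right) \left(-119\right) = \left(192 + 79\right) \left(-119\right) = 271 \left(-119\right) = -32249$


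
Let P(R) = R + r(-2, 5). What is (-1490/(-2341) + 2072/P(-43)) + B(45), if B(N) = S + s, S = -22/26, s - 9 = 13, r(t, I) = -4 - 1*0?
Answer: -31889361/1430351 ≈ -22.295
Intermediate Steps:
r(t, I) = -4 (r(t, I) = -4 + 0 = -4)
s = 22 (s = 9 + 13 = 22)
S = -11/13 (S = -22*1/26 = -11/13 ≈ -0.84615)
P(R) = -4 + R (P(R) = R - 4 = -4 + R)
B(N) = 275/13 (B(N) = -11/13 + 22 = 275/13)
(-1490/(-2341) + 2072/P(-43)) + B(45) = (-1490/(-2341) + 2072/(-4 - 43)) + 275/13 = (-1490*(-1/2341) + 2072/(-47)) + 275/13 = (1490/2341 + 2072*(-1/47)) + 275/13 = (1490/2341 - 2072/47) + 275/13 = -4780522/110027 + 275/13 = -31889361/1430351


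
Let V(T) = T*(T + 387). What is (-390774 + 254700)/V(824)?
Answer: -68037/498932 ≈ -0.13637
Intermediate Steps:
V(T) = T*(387 + T)
(-390774 + 254700)/V(824) = (-390774 + 254700)/((824*(387 + 824))) = -136074/(824*1211) = -136074/997864 = -136074*1/997864 = -68037/498932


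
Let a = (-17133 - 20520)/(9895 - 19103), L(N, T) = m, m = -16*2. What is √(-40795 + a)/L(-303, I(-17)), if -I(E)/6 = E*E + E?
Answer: -I*√864637431514/147328 ≈ -6.3115*I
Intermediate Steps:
I(E) = -6*E - 6*E² (I(E) = -6*(E*E + E) = -6*(E² + E) = -6*(E + E²) = -6*E - 6*E²)
m = -32
L(N, T) = -32
a = 37653/9208 (a = -37653/(-9208) = -37653*(-1/9208) = 37653/9208 ≈ 4.0892)
√(-40795 + a)/L(-303, I(-17)) = √(-40795 + 37653/9208)/(-32) = √(-375602707/9208)*(-1/32) = (I*√864637431514/4604)*(-1/32) = -I*√864637431514/147328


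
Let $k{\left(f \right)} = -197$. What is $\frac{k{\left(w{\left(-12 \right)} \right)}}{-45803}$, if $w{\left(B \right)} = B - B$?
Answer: $\frac{197}{45803} \approx 0.004301$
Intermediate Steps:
$w{\left(B \right)} = 0$
$\frac{k{\left(w{\left(-12 \right)} \right)}}{-45803} = - \frac{197}{-45803} = \left(-197\right) \left(- \frac{1}{45803}\right) = \frac{197}{45803}$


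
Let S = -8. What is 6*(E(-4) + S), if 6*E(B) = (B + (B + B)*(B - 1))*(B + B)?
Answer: -336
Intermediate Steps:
E(B) = B*(B + 2*B*(-1 + B))/3 (E(B) = ((B + (B + B)*(B - 1))*(B + B))/6 = ((B + (2*B)*(-1 + B))*(2*B))/6 = ((B + 2*B*(-1 + B))*(2*B))/6 = (2*B*(B + 2*B*(-1 + B)))/6 = B*(B + 2*B*(-1 + B))/3)
6*(E(-4) + S) = 6*((⅓)*(-4)²*(-1 + 2*(-4)) - 8) = 6*((⅓)*16*(-1 - 8) - 8) = 6*((⅓)*16*(-9) - 8) = 6*(-48 - 8) = 6*(-56) = -336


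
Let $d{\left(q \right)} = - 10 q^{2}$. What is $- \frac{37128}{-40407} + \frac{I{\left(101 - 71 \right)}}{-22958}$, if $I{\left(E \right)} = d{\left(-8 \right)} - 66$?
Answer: $\frac{146818661}{154610651} \approx 0.9496$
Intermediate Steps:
$I{\left(E \right)} = -706$ ($I{\left(E \right)} = - 10 \left(-8\right)^{2} - 66 = \left(-10\right) 64 - 66 = -640 - 66 = -706$)
$- \frac{37128}{-40407} + \frac{I{\left(101 - 71 \right)}}{-22958} = - \frac{37128}{-40407} - \frac{706}{-22958} = \left(-37128\right) \left(- \frac{1}{40407}\right) - - \frac{353}{11479} = \frac{12376}{13469} + \frac{353}{11479} = \frac{146818661}{154610651}$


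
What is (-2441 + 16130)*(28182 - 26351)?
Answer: 25064559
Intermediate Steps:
(-2441 + 16130)*(28182 - 26351) = 13689*1831 = 25064559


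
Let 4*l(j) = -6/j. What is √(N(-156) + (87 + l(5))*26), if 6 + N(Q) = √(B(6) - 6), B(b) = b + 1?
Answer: √56230/5 ≈ 47.426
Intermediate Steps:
l(j) = -3/(2*j) (l(j) = (-6/j)/4 = -3/(2*j))
B(b) = 1 + b
N(Q) = -5 (N(Q) = -6 + √((1 + 6) - 6) = -6 + √(7 - 6) = -6 + √1 = -6 + 1 = -5)
√(N(-156) + (87 + l(5))*26) = √(-5 + (87 - 3/2/5)*26) = √(-5 + (87 - 3/2*⅕)*26) = √(-5 + (87 - 3/10)*26) = √(-5 + (867/10)*26) = √(-5 + 11271/5) = √(11246/5) = √56230/5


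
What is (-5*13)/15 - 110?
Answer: -343/3 ≈ -114.33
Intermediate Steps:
(-5*13)/15 - 110 = (1/15)*(-65) - 110 = -13/3 - 110 = -343/3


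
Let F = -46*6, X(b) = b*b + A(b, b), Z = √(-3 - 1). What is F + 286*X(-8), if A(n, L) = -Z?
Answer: 18028 - 572*I ≈ 18028.0 - 572.0*I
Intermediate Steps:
Z = 2*I (Z = √(-4) = 2*I ≈ 2.0*I)
A(n, L) = -2*I
X(b) = b² - 2*I (X(b) = b*b - 2*I = b² - 2*I)
F = -276
F + 286*X(-8) = -276 + 286*((-8)² - 2*I) = -276 + 286*(64 - 2*I) = -276 + (18304 - 572*I) = 18028 - 572*I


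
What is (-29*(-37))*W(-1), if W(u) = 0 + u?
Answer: -1073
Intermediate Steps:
W(u) = u
(-29*(-37))*W(-1) = -29*(-37)*(-1) = 1073*(-1) = -1073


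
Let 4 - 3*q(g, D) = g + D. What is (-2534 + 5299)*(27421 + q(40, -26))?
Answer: 227429545/3 ≈ 7.5810e+7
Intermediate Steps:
q(g, D) = 4/3 - D/3 - g/3 (q(g, D) = 4/3 - (g + D)/3 = 4/3 - (D + g)/3 = 4/3 + (-D/3 - g/3) = 4/3 - D/3 - g/3)
(-2534 + 5299)*(27421 + q(40, -26)) = (-2534 + 5299)*(27421 + (4/3 - 1/3*(-26) - 1/3*40)) = 2765*(27421 + (4/3 + 26/3 - 40/3)) = 2765*(27421 - 10/3) = 2765*(82253/3) = 227429545/3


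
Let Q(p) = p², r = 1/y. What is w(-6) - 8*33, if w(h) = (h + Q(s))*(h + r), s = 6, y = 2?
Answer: -429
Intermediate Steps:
r = ½ (r = 1/2 = ½ ≈ 0.50000)
w(h) = (½ + h)*(36 + h) (w(h) = (h + 6²)*(h + ½) = (h + 36)*(½ + h) = (36 + h)*(½ + h) = (½ + h)*(36 + h))
w(-6) - 8*33 = (18 + (-6)² + (73/2)*(-6)) - 8*33 = (18 + 36 - 219) - 264 = -165 - 264 = -429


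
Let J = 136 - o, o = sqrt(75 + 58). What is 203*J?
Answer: 27608 - 203*sqrt(133) ≈ 25267.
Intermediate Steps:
o = sqrt(133) ≈ 11.533
J = 136 - sqrt(133) ≈ 124.47
203*J = 203*(136 - sqrt(133)) = 27608 - 203*sqrt(133)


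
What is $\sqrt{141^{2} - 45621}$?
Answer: $6 i \sqrt{715} \approx 160.44 i$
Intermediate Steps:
$\sqrt{141^{2} - 45621} = \sqrt{19881 - 45621} = \sqrt{-25740} = 6 i \sqrt{715}$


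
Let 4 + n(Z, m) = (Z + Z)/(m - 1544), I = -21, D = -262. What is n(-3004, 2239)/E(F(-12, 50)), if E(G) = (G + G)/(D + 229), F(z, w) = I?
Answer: -48334/4865 ≈ -9.9350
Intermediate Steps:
F(z, w) = -21
n(Z, m) = -4 + 2*Z/(-1544 + m) (n(Z, m) = -4 + (Z + Z)/(m - 1544) = -4 + (2*Z)/(-1544 + m) = -4 + 2*Z/(-1544 + m))
E(G) = -2*G/33 (E(G) = (G + G)/(-262 + 229) = (2*G)/(-33) = (2*G)*(-1/33) = -2*G/33)
n(-3004, 2239)/E(F(-12, 50)) = (2*(3088 - 3004 - 2*2239)/(-1544 + 2239))/((-2/33*(-21))) = (2*(3088 - 3004 - 4478)/695)/(14/11) = (2*(1/695)*(-4394))*(11/14) = -8788/695*11/14 = -48334/4865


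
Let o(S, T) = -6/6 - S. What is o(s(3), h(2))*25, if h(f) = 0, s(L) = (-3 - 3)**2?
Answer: -925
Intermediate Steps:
s(L) = 36 (s(L) = (-6)**2 = 36)
o(S, T) = -1 - S (o(S, T) = -6*1/6 - S = -1 - S)
o(s(3), h(2))*25 = (-1 - 1*36)*25 = (-1 - 36)*25 = -37*25 = -925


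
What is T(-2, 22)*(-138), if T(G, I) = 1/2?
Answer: -69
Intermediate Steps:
T(G, I) = ½
T(-2, 22)*(-138) = (½)*(-138) = -69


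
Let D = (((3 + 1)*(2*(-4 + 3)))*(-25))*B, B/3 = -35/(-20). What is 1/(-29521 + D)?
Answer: -1/28471 ≈ -3.5123e-5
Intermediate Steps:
B = 21/4 (B = 3*(-35/(-20)) = 3*(-35*(-1/20)) = 3*(7/4) = 21/4 ≈ 5.2500)
D = 1050 (D = (((3 + 1)*(2*(-4 + 3)))*(-25))*(21/4) = ((4*(2*(-1)))*(-25))*(21/4) = ((4*(-2))*(-25))*(21/4) = -8*(-25)*(21/4) = 200*(21/4) = 1050)
1/(-29521 + D) = 1/(-29521 + 1050) = 1/(-28471) = -1/28471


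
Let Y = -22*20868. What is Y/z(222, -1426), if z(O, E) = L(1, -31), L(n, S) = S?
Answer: 459096/31 ≈ 14810.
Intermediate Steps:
z(O, E) = -31
Y = -459096
Y/z(222, -1426) = -459096/(-31) = -459096*(-1/31) = 459096/31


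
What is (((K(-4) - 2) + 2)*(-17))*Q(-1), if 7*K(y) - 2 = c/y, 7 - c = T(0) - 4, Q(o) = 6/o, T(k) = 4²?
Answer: 663/14 ≈ 47.357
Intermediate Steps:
T(k) = 16
c = -5 (c = 7 - (16 - 4) = 7 - 1*12 = 7 - 12 = -5)
K(y) = 2/7 - 5/(7*y) (K(y) = 2/7 + (-5/y)/7 = 2/7 - 5/(7*y))
(((K(-4) - 2) + 2)*(-17))*Q(-1) = ((((⅐)*(-5 + 2*(-4))/(-4) - 2) + 2)*(-17))*(6/(-1)) = ((((⅐)*(-¼)*(-5 - 8) - 2) + 2)*(-17))*(6*(-1)) = ((((⅐)*(-¼)*(-13) - 2) + 2)*(-17))*(-6) = (((13/28 - 2) + 2)*(-17))*(-6) = ((-43/28 + 2)*(-17))*(-6) = ((13/28)*(-17))*(-6) = -221/28*(-6) = 663/14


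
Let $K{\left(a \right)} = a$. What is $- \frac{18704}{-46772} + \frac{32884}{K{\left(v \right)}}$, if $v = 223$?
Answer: $\frac{385555360}{2607539} \approx 147.86$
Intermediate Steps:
$- \frac{18704}{-46772} + \frac{32884}{K{\left(v \right)}} = - \frac{18704}{-46772} + \frac{32884}{223} = \left(-18704\right) \left(- \frac{1}{46772}\right) + 32884 \cdot \frac{1}{223} = \frac{4676}{11693} + \frac{32884}{223} = \frac{385555360}{2607539}$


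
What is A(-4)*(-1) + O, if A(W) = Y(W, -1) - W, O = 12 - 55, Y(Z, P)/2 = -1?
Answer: -45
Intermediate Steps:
Y(Z, P) = -2 (Y(Z, P) = 2*(-1) = -2)
O = -43
A(W) = -2 - W
A(-4)*(-1) + O = (-2 - 1*(-4))*(-1) - 43 = (-2 + 4)*(-1) - 43 = 2*(-1) - 43 = -2 - 43 = -45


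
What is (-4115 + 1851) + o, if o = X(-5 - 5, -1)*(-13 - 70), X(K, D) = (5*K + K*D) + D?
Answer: 1139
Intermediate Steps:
X(K, D) = D + 5*K + D*K (X(K, D) = (5*K + D*K) + D = D + 5*K + D*K)
o = 3403 (o = (-1 + 5*(-5 - 5) - (-5 - 5))*(-13 - 70) = (-1 + 5*(-10) - 1*(-10))*(-83) = (-1 - 50 + 10)*(-83) = -41*(-83) = 3403)
(-4115 + 1851) + o = (-4115 + 1851) + 3403 = -2264 + 3403 = 1139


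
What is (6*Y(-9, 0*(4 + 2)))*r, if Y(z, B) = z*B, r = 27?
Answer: 0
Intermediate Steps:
Y(z, B) = B*z
(6*Y(-9, 0*(4 + 2)))*r = (6*((0*(4 + 2))*(-9)))*27 = (6*((0*6)*(-9)))*27 = (6*(0*(-9)))*27 = (6*0)*27 = 0*27 = 0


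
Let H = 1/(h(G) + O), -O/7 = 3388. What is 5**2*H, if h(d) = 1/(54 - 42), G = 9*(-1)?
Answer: -300/284591 ≈ -0.0010541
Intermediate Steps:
G = -9
h(d) = 1/12
O = -23716 (O = -7*3388 = -23716)
H = -12/284591 (H = 1/(1/12 - 23716) = 1/(-284591/12) = -12/284591 ≈ -4.2166e-5)
5**2*H = 5**2*(-12/284591) = 25*(-12/284591) = -300/284591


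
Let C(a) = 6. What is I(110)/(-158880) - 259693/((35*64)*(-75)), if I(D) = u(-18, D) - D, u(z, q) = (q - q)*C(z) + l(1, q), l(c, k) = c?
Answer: 4095073/2648000 ≈ 1.5465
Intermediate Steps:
u(z, q) = 1 (u(z, q) = (q - q)*6 + 1 = 0*6 + 1 = 0 + 1 = 1)
I(D) = 1 - D
I(110)/(-158880) - 259693/((35*64)*(-75)) = (1 - 1*110)/(-158880) - 259693/((35*64)*(-75)) = (1 - 110)*(-1/158880) - 259693/(2240*(-75)) = -109*(-1/158880) - 259693/(-168000) = 109/158880 - 259693*(-1/168000) = 109/158880 + 37099/24000 = 4095073/2648000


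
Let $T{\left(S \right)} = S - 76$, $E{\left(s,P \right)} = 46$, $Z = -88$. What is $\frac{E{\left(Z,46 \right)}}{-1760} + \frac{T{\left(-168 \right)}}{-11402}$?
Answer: $- \frac{23763}{5016880} \approx -0.0047366$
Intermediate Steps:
$T{\left(S \right)} = -76 + S$
$\frac{E{\left(Z,46 \right)}}{-1760} + \frac{T{\left(-168 \right)}}{-11402} = \frac{46}{-1760} + \frac{-76 - 168}{-11402} = 46 \left(- \frac{1}{1760}\right) - - \frac{122}{5701} = - \frac{23}{880} + \frac{122}{5701} = - \frac{23763}{5016880}$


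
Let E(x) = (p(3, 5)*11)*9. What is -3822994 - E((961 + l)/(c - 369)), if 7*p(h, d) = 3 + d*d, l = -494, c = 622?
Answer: -3823390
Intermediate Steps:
p(h, d) = 3/7 + d²/7 (p(h, d) = (3 + d*d)/7 = (3 + d²)/7 = 3/7 + d²/7)
E(x) = 396 (E(x) = ((3/7 + (⅐)*5²)*11)*9 = ((3/7 + (⅐)*25)*11)*9 = ((3/7 + 25/7)*11)*9 = (4*11)*9 = 44*9 = 396)
-3822994 - E((961 + l)/(c - 369)) = -3822994 - 1*396 = -3822994 - 396 = -3823390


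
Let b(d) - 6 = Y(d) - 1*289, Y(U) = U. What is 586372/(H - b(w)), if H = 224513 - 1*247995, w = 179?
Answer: -293186/11689 ≈ -25.082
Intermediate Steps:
b(d) = -283 + d (b(d) = 6 + (d - 1*289) = 6 + (d - 289) = 6 + (-289 + d) = -283 + d)
H = -23482 (H = 224513 - 247995 = -23482)
586372/(H - b(w)) = 586372/(-23482 - (-283 + 179)) = 586372/(-23482 - 1*(-104)) = 586372/(-23482 + 104) = 586372/(-23378) = 586372*(-1/23378) = -293186/11689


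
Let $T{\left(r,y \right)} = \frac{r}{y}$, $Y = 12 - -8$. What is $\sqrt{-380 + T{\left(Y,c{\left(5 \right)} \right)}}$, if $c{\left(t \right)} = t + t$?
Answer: $3 i \sqrt{42} \approx 19.442 i$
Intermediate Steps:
$c{\left(t \right)} = 2 t$
$Y = 20$ ($Y = 12 + 8 = 20$)
$\sqrt{-380 + T{\left(Y,c{\left(5 \right)} \right)}} = \sqrt{-380 + \frac{20}{2 \cdot 5}} = \sqrt{-380 + \frac{20}{10}} = \sqrt{-380 + 20 \cdot \frac{1}{10}} = \sqrt{-380 + 2} = \sqrt{-378} = 3 i \sqrt{42}$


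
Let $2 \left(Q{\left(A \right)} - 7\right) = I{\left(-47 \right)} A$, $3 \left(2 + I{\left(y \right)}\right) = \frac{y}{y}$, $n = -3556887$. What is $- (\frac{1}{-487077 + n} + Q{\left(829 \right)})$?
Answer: $\frac{2765397383}{4043964} \approx 683.83$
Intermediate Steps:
$I{\left(y \right)} = - \frac{5}{3}$ ($I{\left(y \right)} = -2 + \frac{y \frac{1}{y}}{3} = -2 + \frac{1}{3} \cdot 1 = -2 + \frac{1}{3} = - \frac{5}{3}$)
$Q{\left(A \right)} = 7 - \frac{5 A}{6}$ ($Q{\left(A \right)} = 7 + \frac{\left(- \frac{5}{3}\right) A}{2} = 7 - \frac{5 A}{6}$)
$- (\frac{1}{-487077 + n} + Q{\left(829 \right)}) = - (\frac{1}{-487077 - 3556887} + \left(7 - \frac{4145}{6}\right)) = - (\frac{1}{-4043964} + \left(7 - \frac{4145}{6}\right)) = - (- \frac{1}{4043964} - \frac{4103}{6}) = \left(-1\right) \left(- \frac{2765397383}{4043964}\right) = \frac{2765397383}{4043964}$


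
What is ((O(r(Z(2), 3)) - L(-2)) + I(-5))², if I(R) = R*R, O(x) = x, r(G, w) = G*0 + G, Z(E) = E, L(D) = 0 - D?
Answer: 625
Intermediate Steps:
L(D) = -D
r(G, w) = G (r(G, w) = 0 + G = G)
I(R) = R²
((O(r(Z(2), 3)) - L(-2)) + I(-5))² = ((2 - (-1)*(-2)) + (-5)²)² = ((2 - 1*2) + 25)² = ((2 - 2) + 25)² = (0 + 25)² = 25² = 625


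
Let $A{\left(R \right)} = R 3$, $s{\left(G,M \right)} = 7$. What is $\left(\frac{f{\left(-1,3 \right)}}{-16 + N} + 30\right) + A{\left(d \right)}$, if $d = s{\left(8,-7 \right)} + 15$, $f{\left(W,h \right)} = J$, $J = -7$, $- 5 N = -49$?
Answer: $\frac{3011}{31} \approx 97.129$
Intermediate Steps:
$N = \frac{49}{5}$ ($N = \left(- \frac{1}{5}\right) \left(-49\right) = \frac{49}{5} \approx 9.8$)
$f{\left(W,h \right)} = -7$
$d = 22$ ($d = 7 + 15 = 22$)
$A{\left(R \right)} = 3 R$
$\left(\frac{f{\left(-1,3 \right)}}{-16 + N} + 30\right) + A{\left(d \right)} = \left(- \frac{7}{-16 + \frac{49}{5}} + 30\right) + 3 \cdot 22 = \left(- \frac{7}{- \frac{31}{5}} + 30\right) + 66 = \left(\left(-7\right) \left(- \frac{5}{31}\right) + 30\right) + 66 = \left(\frac{35}{31} + 30\right) + 66 = \frac{965}{31} + 66 = \frac{3011}{31}$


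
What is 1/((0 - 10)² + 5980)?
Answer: 1/6080 ≈ 0.00016447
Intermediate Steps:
1/((0 - 10)² + 5980) = 1/((-10)² + 5980) = 1/(100 + 5980) = 1/6080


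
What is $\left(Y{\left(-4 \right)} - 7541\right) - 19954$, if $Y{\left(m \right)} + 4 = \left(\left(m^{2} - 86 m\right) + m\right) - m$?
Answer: $-27139$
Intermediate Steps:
$Y{\left(m \right)} = -4 + m^{2} - 86 m$ ($Y{\left(m \right)} = -4 - \left(- m^{2} + 86 m\right) = -4 + \left(m^{2} - 86 m\right) = -4 + m^{2} - 86 m$)
$\left(Y{\left(-4 \right)} - 7541\right) - 19954 = \left(\left(-4 + \left(-4\right)^{2} - -344\right) - 7541\right) - 19954 = \left(\left(-4 + 16 + 344\right) - 7541\right) - 19954 = \left(356 - 7541\right) - 19954 = -7185 - 19954 = -27139$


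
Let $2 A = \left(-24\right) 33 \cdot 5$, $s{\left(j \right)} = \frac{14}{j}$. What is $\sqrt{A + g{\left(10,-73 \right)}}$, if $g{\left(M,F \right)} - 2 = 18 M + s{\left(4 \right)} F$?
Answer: $\frac{37 i \sqrt{6}}{2} \approx 45.316 i$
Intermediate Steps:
$g{\left(M,F \right)} = 2 + 18 M + \frac{7 F}{2}$ ($g{\left(M,F \right)} = 2 + \left(18 M + \frac{14}{4} F\right) = 2 + \left(18 M + 14 \cdot \frac{1}{4} F\right) = 2 + \left(18 M + \frac{7 F}{2}\right) = 2 + 18 M + \frac{7 F}{2}$)
$A = -1980$ ($A = \frac{\left(-24\right) 33 \cdot 5}{2} = \frac{\left(-792\right) 5}{2} = \frac{1}{2} \left(-3960\right) = -1980$)
$\sqrt{A + g{\left(10,-73 \right)}} = \sqrt{-1980 + \left(2 + 18 \cdot 10 + \frac{7}{2} \left(-73\right)\right)} = \sqrt{-1980 + \left(2 + 180 - \frac{511}{2}\right)} = \sqrt{-1980 - \frac{147}{2}} = \sqrt{- \frac{4107}{2}} = \frac{37 i \sqrt{6}}{2}$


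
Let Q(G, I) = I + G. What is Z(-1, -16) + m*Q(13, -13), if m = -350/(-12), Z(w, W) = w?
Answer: -1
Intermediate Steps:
Q(G, I) = G + I
m = 175/6 (m = -350*(-1/12) = 175/6 ≈ 29.167)
Z(-1, -16) + m*Q(13, -13) = -1 + 175*(13 - 13)/6 = -1 + (175/6)*0 = -1 + 0 = -1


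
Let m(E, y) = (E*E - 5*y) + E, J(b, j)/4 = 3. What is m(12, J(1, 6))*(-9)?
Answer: -864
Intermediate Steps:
J(b, j) = 12 (J(b, j) = 4*3 = 12)
m(E, y) = E + E² - 5*y (m(E, y) = (E² - 5*y) + E = E + E² - 5*y)
m(12, J(1, 6))*(-9) = (12 + 12² - 5*12)*(-9) = (12 + 144 - 60)*(-9) = 96*(-9) = -864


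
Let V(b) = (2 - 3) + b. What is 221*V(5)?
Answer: 884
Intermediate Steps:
V(b) = -1 + b
221*V(5) = 221*(-1 + 5) = 221*4 = 884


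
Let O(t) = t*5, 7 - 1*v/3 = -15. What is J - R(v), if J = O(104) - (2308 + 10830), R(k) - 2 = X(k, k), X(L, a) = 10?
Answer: -12630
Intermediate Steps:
v = 66 (v = 21 - 3*(-15) = 21 + 45 = 66)
R(k) = 12 (R(k) = 2 + 10 = 12)
O(t) = 5*t
J = -12618 (J = 5*104 - (2308 + 10830) = 520 - 1*13138 = 520 - 13138 = -12618)
J - R(v) = -12618 - 1*12 = -12618 - 12 = -12630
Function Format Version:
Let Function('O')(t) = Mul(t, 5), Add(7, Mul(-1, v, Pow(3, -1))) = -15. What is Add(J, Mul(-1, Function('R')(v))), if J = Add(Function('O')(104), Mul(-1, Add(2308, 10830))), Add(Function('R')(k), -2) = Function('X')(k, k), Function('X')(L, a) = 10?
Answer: -12630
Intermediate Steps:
v = 66 (v = Add(21, Mul(-3, -15)) = Add(21, 45) = 66)
Function('R')(k) = 12 (Function('R')(k) = Add(2, 10) = 12)
Function('O')(t) = Mul(5, t)
J = -12618 (J = Add(Mul(5, 104), Mul(-1, Add(2308, 10830))) = Add(520, Mul(-1, 13138)) = Add(520, -13138) = -12618)
Add(J, Mul(-1, Function('R')(v))) = Add(-12618, Mul(-1, 12)) = Add(-12618, -12) = -12630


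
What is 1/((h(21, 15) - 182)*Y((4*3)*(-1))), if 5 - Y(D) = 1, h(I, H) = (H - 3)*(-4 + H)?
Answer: -1/200 ≈ -0.0050000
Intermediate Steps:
h(I, H) = (-4 + H)*(-3 + H) (h(I, H) = (-3 + H)*(-4 + H) = (-4 + H)*(-3 + H))
Y(D) = 4 (Y(D) = 5 - 1*1 = 5 - 1 = 4)
1/((h(21, 15) - 182)*Y((4*3)*(-1))) = 1/(((12 + 15**2 - 7*15) - 182)*4) = 1/(((12 + 225 - 105) - 182)*4) = 1/((132 - 182)*4) = 1/(-50*4) = 1/(-200) = -1/200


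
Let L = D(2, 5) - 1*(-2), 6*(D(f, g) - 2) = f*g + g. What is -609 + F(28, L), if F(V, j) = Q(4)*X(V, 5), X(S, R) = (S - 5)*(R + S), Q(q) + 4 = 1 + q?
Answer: 150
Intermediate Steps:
Q(q) = -3 + q (Q(q) = -4 + (1 + q) = -3 + q)
X(S, R) = (-5 + S)*(R + S)
D(f, g) = 2 + g/6 + f*g/6 (D(f, g) = 2 + (f*g + g)/6 = 2 + (g + f*g)/6 = 2 + (g/6 + f*g/6) = 2 + g/6 + f*g/6)
L = 13/2 (L = (2 + (⅙)*5 + (⅙)*2*5) - 1*(-2) = (2 + ⅚ + 5/3) + 2 = 9/2 + 2 = 13/2 ≈ 6.5000)
F(V, j) = -25 + V² (F(V, j) = (-3 + 4)*(V² - 5*5 - 5*V + 5*V) = 1*(V² - 25 - 5*V + 5*V) = 1*(-25 + V²) = -25 + V²)
-609 + F(28, L) = -609 + (-25 + 28²) = -609 + (-25 + 784) = -609 + 759 = 150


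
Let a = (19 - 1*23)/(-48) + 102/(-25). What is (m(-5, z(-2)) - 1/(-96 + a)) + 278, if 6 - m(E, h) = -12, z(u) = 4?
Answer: 8880004/29999 ≈ 296.01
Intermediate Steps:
a = -1199/300 (a = (19 - 23)*(-1/48) + 102*(-1/25) = -4*(-1/48) - 102/25 = 1/12 - 102/25 = -1199/300 ≈ -3.9967)
m(E, h) = 18 (m(E, h) = 6 - 1*(-12) = 6 + 12 = 18)
(m(-5, z(-2)) - 1/(-96 + a)) + 278 = (18 - 1/(-96 - 1199/300)) + 278 = (18 - 1/(-29999/300)) + 278 = (18 - 1*(-300/29999)) + 278 = (18 + 300/29999) + 278 = 540282/29999 + 278 = 8880004/29999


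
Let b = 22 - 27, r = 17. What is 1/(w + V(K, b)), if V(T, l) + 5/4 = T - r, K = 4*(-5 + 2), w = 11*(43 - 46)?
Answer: -4/253 ≈ -0.015810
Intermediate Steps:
w = -33 (w = 11*(-3) = -33)
b = -5
K = -12 (K = 4*(-3) = -12)
V(T, l) = -73/4 + T (V(T, l) = -5/4 + (T - 1*17) = -5/4 + (T - 17) = -5/4 + (-17 + T) = -73/4 + T)
1/(w + V(K, b)) = 1/(-33 + (-73/4 - 12)) = 1/(-33 - 121/4) = 1/(-253/4) = -4/253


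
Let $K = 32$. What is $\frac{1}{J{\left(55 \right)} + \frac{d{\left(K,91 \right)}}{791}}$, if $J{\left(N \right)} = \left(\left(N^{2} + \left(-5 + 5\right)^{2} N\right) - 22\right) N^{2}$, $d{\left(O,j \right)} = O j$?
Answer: $\frac{113}{1026500891} \approx 1.1008 \cdot 10^{-7}$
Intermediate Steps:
$J{\left(N \right)} = N^{2} \left(-22 + N^{2}\right)$ ($J{\left(N \right)} = \left(\left(N^{2} + 0^{2} N\right) - 22\right) N^{2} = \left(\left(N^{2} + 0 N\right) - 22\right) N^{2} = \left(\left(N^{2} + 0\right) - 22\right) N^{2} = \left(N^{2} - 22\right) N^{2} = \left(-22 + N^{2}\right) N^{2} = N^{2} \left(-22 + N^{2}\right)$)
$\frac{1}{J{\left(55 \right)} + \frac{d{\left(K,91 \right)}}{791}} = \frac{1}{55^{2} \left(-22 + 55^{2}\right) + \frac{32 \cdot 91}{791}} = \frac{1}{3025 \left(-22 + 3025\right) + 2912 \cdot \frac{1}{791}} = \frac{1}{3025 \cdot 3003 + \frac{416}{113}} = \frac{1}{9084075 + \frac{416}{113}} = \frac{1}{\frac{1026500891}{113}} = \frac{113}{1026500891}$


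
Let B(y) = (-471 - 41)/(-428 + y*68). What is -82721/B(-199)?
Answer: -144348145/64 ≈ -2.2554e+6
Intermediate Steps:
B(y) = -512/(-428 + 68*y)
-82721/B(-199) = -82721/((-128/(-107 + 17*(-199)))) = -82721/((-128/(-107 - 3383))) = -82721/((-128/(-3490))) = -82721/((-128*(-1/3490))) = -82721/64/1745 = -82721*1745/64 = -144348145/64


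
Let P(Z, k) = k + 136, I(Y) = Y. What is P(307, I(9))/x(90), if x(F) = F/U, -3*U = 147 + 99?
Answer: -1189/9 ≈ -132.11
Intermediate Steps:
U = -82 (U = -(147 + 99)/3 = -⅓*246 = -82)
P(Z, k) = 136 + k
x(F) = -F/82 (x(F) = F/(-82) = F*(-1/82) = -F/82)
P(307, I(9))/x(90) = (136 + 9)/((-1/82*90)) = 145/(-45/41) = 145*(-41/45) = -1189/9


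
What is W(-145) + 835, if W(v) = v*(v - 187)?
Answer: 48975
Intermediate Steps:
W(v) = v*(-187 + v)
W(-145) + 835 = -145*(-187 - 145) + 835 = -145*(-332) + 835 = 48140 + 835 = 48975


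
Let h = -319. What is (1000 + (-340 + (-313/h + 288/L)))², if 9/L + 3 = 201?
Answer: 4981989169369/101761 ≈ 4.8958e+7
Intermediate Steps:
L = 1/22 (L = 9/(-3 + 201) = 9/198 = 9*(1/198) = 1/22 ≈ 0.045455)
(1000 + (-340 + (-313/h + 288/L)))² = (1000 + (-340 + (-313/(-319) + 288/(1/22))))² = (1000 + (-340 + (-313*(-1/319) + 288*22)))² = (1000 + (-340 + (313/319 + 6336)))² = (1000 + (-340 + 2021497/319))² = (1000 + 1913037/319)² = (2232037/319)² = 4981989169369/101761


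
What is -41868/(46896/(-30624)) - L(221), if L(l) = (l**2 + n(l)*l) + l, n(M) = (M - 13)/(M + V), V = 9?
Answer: -2462961218/112355 ≈ -21921.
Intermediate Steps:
n(M) = (-13 + M)/(9 + M) (n(M) = (M - 13)/(M + 9) = (-13 + M)/(9 + M))
L(l) = l + l**2 + l*(-13 + l)/(9 + l) (L(l) = (l**2 + ((-13 + l)/(9 + l))*l) + l = (l**2 + l*(-13 + l)/(9 + l)) + l = l + l**2 + l*(-13 + l)/(9 + l))
-41868/(46896/(-30624)) - L(221) = -41868/(46896/(-30624)) - 221*(-4 + 221**2 + 11*221)/(9 + 221) = -41868/(46896*(-1/30624)) - 221*(-4 + 48841 + 2431)/230 = -41868/(-977/638) - 221*51268/230 = -41868*(-638/977) - 1*5665114/115 = 26711784/977 - 5665114/115 = -2462961218/112355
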